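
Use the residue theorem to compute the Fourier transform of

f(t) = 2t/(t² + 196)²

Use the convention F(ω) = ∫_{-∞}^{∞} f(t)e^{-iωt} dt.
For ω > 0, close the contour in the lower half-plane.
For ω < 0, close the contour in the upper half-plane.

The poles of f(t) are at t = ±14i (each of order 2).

Let g(z) = f(z)e^{-iωz}; for large |z| the factor e^{-iωz} decays in the lower half-plane when ω > 0 and in the upper half-plane when ω < 0.

Case ω > 0 (lower half-plane, clockwise contour ⇒ F(ω) = -2πi·ΣRes):
  Res_{z = - 14 i} g(z) = \frac{\omega e^{- 14 \omega}}{28} (pole of order 2)
  F(ω) = -2πi·ΣRes = - \frac{i \pi \omega e^{- 14 \omega}}{14}

Case ω < 0 (upper half-plane, counterclockwise contour ⇒ F(ω) = +2πi·ΣRes):
  Res_{z = 14 i} g(z) = - \frac{\omega e^{14 \omega}}{28} (pole of order 2)
  F(ω) = 2πi·ΣRes = - \frac{i \pi \omega e^{14 \omega}}{14}

Both cases combine into a single formula in |ω|:

F(ω) = - \frac{i \pi \omega e^{- 14 \left|{\omega}\right|}}{14}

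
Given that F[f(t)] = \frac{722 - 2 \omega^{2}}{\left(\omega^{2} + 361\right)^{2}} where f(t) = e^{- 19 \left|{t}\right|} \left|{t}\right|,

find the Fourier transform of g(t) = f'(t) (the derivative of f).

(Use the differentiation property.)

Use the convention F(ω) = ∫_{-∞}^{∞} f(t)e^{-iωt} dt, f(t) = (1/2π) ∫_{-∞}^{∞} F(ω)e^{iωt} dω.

F[g](ω) = - \frac{2 i \omega \left(\omega^{2} - 361\right)}{\left(\omega^{2} + 361\right)^{2}}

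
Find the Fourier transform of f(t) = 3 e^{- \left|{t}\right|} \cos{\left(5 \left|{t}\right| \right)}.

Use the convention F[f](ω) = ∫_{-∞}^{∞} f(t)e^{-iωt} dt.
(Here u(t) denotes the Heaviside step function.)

F(ω) = \frac{6 \left(\omega^{2} + 26\right)}{\omega^{4} - 48 \omega^{2} + 676}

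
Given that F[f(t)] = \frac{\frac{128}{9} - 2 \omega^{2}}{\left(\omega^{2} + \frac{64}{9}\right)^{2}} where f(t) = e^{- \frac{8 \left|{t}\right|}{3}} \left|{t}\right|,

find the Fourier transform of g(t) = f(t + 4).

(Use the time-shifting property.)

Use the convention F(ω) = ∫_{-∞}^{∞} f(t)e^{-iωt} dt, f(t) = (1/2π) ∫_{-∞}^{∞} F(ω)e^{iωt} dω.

F[g](ω) = \frac{\left(1152 - 162 \omega^{2}\right) e^{4 i \omega}}{\left(9 \omega^{2} + 64\right)^{2}}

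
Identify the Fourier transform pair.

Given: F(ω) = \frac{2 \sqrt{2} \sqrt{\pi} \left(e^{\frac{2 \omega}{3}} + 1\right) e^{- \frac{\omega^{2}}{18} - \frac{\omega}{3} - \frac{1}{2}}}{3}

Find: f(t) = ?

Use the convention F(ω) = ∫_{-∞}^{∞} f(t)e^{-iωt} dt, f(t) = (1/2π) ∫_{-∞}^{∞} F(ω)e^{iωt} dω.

f(t) = 4 e^{- \frac{9 t^{2}}{2}} \cos{\left(3 t \right)}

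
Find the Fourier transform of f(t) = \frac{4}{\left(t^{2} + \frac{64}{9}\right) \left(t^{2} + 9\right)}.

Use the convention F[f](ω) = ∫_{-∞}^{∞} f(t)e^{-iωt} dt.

F(ω) = - \frac{12 \pi e^{- 3 \left|{\omega}\right|}}{17} + \frac{27 \pi e^{- \frac{8 \left|{\omega}\right|}{3}}}{34}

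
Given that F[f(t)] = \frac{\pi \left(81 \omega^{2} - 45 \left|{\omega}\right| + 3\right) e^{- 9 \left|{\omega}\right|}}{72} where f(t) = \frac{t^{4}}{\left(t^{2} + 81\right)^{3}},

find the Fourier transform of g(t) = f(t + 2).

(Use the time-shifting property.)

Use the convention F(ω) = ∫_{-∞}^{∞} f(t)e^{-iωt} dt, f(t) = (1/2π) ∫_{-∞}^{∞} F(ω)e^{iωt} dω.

F[g](ω) = \frac{\pi \left(27 \omega^{2} - 15 \left|{\omega}\right| + 1\right) e^{2 i \omega - 9 \left|{\omega}\right|}}{24}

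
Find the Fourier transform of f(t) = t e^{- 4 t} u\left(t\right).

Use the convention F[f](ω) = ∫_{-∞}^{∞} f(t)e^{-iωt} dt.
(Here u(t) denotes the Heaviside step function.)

F(ω) = \frac{1}{\left(i \omega + 4\right)^{2}}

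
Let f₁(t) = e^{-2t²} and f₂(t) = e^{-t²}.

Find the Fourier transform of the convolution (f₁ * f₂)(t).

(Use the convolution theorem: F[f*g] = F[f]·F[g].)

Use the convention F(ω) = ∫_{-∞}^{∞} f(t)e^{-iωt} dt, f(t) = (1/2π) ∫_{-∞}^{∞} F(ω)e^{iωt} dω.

F[f₁*f₂](ω) = \frac{\sqrt{2} \pi e^{- \frac{3 \omega^{2}}{8}}}{2}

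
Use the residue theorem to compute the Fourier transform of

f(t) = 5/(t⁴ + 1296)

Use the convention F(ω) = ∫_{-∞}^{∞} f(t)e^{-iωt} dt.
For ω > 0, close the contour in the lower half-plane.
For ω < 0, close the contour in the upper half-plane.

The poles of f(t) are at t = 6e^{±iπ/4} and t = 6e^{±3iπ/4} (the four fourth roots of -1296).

Let g(z) = f(z)e^{-iωz}; for large |z| the factor e^{-iωz} decays in the lower half-plane when ω > 0 and in the upper half-plane when ω < 0.

Case ω > 0 (lower half-plane, clockwise contour ⇒ F(ω) = -2πi·ΣRes):
  Res_{z = - 3 \sqrt{2} - 3 \sqrt{2} i} g(z) = \frac{5 \sqrt{2} i \left(1 - i\right) e^{3 \sqrt{2} \omega \left(-1 + i\right)}}{1728}
  Res_{z = 3 \sqrt{2} - 3 \sqrt{2} i} g(z) = \frac{5 \sqrt{2} i \left(1 + i\right) e^{- 3 \sqrt{2} \omega \left(1 + i\right)}}{1728}
  F(ω) = -2πi·ΣRes = \frac{5 \sqrt{2} \pi \left(1 - i\right) \left(e^{6 \sqrt{2} i \omega} + i\right) e^{- 3 \sqrt{2} \omega \left(1 + i\right)}}{864} = \frac{5 \pi e^{- 3 \sqrt{2} \omega} \sin{\left(3 \sqrt{2} \omega + \frac{\pi}{4} \right)}}{216}

Case ω < 0 (upper half-plane, counterclockwise contour ⇒ F(ω) = +2πi·ΣRes):
  Res_{z = 3 \sqrt{2} + 3 \sqrt{2} i} g(z) = \frac{5 \sqrt{2} i \left(-1 + i\right) e^{3 \sqrt{2} \omega \left(1 - i\right)}}{1728}
  Res_{z = - 3 \sqrt{2} + 3 \sqrt{2} i} g(z) = \frac{5 \sqrt{2} \left(1 - i\right) e^{3 \sqrt{2} \omega \left(1 + i\right)}}{1728}
  F(ω) = 2πi·ΣRes = - \frac{5 \sqrt{2} i \pi \left(i \left(1 - i\right) e^{3 \sqrt{2} \omega \left(1 - i\right)} - \left(1 - i\right) e^{3 \sqrt{2} \omega \left(1 + i\right)}\right)}{864} = \frac{5 \pi e^{3 \sqrt{2} \omega} \cos{\left(3 \sqrt{2} \omega + \frac{\pi}{4} \right)}}{216}

Both cases combine into a single formula in |ω|:

F(ω) = \frac{5 \pi e^{- 3 \sqrt{2} \left|{\omega}\right|} \sin{\left(3 \sqrt{2} \left|{\omega}\right| + \frac{\pi}{4} \right)}}{216}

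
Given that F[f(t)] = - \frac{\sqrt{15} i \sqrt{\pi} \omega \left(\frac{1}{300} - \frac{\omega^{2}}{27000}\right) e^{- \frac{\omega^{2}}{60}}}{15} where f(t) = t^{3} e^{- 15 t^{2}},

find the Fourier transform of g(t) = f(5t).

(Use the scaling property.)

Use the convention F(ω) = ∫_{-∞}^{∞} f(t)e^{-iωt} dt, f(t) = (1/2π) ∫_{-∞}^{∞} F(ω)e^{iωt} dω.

F[g](ω) = \frac{\sqrt{15} i \sqrt{\pi} \omega \left(\omega^{2} - 2250\right) e^{- \frac{\omega^{2}}{1500}}}{253125000}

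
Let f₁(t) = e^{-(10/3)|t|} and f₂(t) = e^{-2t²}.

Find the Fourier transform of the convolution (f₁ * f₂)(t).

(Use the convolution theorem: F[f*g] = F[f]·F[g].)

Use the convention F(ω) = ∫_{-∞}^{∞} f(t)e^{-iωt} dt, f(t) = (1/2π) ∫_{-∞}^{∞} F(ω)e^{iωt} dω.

F[f₁*f₂](ω) = \frac{30 \sqrt{2} \sqrt{\pi} e^{- \frac{\omega^{2}}{8}}}{9 \omega^{2} + 100}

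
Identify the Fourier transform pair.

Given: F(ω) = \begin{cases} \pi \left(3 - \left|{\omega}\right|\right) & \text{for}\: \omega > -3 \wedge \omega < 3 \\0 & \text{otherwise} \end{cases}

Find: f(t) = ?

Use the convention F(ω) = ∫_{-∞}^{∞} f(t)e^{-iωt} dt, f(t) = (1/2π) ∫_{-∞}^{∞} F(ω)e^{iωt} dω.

f(t) = \frac{2 \sin^{2}{\left(\frac{3 t}{2} \right)}}{t^{2}}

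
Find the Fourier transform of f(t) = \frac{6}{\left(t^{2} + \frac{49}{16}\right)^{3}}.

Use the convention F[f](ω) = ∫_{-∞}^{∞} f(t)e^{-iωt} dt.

F(ω) = \frac{48 \pi \left(49 \omega^{2} + 84 \left|{\omega}\right| + 48\right) e^{- \frac{7 \left|{\omega}\right|}{4}}}{16807}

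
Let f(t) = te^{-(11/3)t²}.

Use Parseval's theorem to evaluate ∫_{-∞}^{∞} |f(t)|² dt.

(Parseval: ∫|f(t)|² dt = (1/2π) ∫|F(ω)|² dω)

∫|f(t)|² dt = \frac{3 \sqrt{66} \sqrt{\pi}}{968}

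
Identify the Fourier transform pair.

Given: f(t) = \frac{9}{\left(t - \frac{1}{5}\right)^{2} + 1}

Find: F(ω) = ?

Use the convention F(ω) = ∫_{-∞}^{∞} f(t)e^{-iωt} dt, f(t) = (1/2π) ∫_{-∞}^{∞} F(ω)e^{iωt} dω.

F(ω) = 9 \pi e^{- \frac{i \omega}{5} - \left|{\omega}\right|}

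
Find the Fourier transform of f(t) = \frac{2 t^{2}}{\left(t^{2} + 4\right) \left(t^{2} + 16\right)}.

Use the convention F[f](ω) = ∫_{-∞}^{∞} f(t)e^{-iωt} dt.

F(ω) = \frac{\pi \left(2 - e^{2 \left|{\omega}\right|}\right) e^{- 4 \left|{\omega}\right|}}{3}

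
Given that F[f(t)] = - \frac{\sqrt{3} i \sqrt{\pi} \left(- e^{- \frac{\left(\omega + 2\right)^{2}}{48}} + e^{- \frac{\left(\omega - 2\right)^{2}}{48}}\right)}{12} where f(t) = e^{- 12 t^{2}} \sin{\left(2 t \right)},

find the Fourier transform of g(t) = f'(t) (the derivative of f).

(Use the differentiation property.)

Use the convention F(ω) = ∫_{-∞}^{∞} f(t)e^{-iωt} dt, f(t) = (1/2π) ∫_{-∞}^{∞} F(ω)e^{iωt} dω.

F[g](ω) = \frac{\sqrt{3} \sqrt{\pi} \omega \left(e^{\frac{\omega}{6}} - 1\right) e^{- \frac{\omega^{2}}{48} - \frac{\omega}{12} - \frac{1}{12}}}{12}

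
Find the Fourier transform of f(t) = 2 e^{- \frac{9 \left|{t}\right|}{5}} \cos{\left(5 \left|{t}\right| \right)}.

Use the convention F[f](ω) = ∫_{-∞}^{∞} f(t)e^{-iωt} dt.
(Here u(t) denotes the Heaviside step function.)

F(ω) = \frac{180 \left(25 \omega^{2} + 706\right)}{625 \omega^{4} - 27200 \omega^{2} + 498436}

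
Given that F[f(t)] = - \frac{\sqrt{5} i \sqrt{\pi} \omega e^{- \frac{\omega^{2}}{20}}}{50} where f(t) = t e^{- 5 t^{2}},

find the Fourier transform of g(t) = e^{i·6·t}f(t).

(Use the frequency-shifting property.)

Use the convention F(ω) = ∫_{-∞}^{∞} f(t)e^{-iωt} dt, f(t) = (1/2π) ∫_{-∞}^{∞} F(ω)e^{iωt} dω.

F[g](ω) = \frac{\sqrt{5} i \sqrt{\pi} \left(6 - \omega\right) e^{- \frac{\left(\omega - 6\right)^{2}}{20}}}{50}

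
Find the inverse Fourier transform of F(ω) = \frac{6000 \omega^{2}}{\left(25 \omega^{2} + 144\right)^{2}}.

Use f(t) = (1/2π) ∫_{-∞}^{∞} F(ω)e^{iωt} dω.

f(t) = \left(1 - \frac{12 \left|{t}\right|}{5}\right) e^{- \frac{12 \left|{t}\right|}{5}}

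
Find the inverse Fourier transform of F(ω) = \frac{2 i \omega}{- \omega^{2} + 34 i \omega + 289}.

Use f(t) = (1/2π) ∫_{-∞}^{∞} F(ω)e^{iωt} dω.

f(t) = 2 \left(1 - 17 t\right) e^{- 17 t} u\left(t\right)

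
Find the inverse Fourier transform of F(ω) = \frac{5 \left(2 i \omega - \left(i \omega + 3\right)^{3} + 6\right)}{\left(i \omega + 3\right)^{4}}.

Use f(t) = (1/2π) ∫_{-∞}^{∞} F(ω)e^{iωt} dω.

f(t) = 5 \left(t^{2} - 1\right) e^{- 3 t} u\left(t\right)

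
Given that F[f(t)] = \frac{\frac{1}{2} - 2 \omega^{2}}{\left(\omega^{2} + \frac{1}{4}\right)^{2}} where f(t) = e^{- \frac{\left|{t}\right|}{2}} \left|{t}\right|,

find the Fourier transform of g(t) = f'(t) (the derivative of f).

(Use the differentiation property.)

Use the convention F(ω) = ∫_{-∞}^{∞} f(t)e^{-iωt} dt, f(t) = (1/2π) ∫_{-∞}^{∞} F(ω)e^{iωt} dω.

F[g](ω) = - \frac{8 i \omega \left(4 \omega^{2} - 1\right)}{\left(4 \omega^{2} + 1\right)^{2}}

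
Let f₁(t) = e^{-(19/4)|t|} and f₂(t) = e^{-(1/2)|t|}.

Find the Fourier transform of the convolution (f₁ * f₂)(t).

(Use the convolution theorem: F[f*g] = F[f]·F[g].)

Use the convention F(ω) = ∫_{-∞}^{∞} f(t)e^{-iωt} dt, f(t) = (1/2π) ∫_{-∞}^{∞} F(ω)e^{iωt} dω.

F[f₁*f₂](ω) = \frac{608}{64 \omega^{4} + 1460 \omega^{2} + 361}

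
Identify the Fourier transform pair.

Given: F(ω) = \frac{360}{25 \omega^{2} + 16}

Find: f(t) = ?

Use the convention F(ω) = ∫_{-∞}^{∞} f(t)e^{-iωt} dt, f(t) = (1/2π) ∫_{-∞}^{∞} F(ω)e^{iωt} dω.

f(t) = 9 e^{- \frac{4 \left|{t}\right|}{5}}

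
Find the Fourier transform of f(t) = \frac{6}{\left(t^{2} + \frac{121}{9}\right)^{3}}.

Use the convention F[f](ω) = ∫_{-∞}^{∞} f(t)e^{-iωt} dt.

F(ω) = \frac{81 \pi \left(121 \omega^{2} + 99 \left|{\omega}\right| + 27\right) e^{- \frac{11 \left|{\omega}\right|}{3}}}{644204}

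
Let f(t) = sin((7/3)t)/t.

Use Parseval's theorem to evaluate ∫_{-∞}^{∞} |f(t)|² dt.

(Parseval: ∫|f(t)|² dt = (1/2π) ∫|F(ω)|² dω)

∫|f(t)|² dt = \frac{7 \pi}{3}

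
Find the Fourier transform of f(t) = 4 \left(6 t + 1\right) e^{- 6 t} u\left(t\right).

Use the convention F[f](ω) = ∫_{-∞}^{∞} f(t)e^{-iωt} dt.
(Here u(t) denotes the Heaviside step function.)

F(ω) = \frac{4 \left(- i \omega - 12\right)}{\omega^{2} - 12 i \omega - 36}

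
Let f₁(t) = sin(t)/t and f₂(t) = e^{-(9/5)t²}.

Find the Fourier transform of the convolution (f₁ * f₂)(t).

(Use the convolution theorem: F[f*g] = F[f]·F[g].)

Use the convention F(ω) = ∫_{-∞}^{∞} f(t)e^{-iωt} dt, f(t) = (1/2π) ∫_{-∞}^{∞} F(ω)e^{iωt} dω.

F[f₁*f₂](ω) = \begin{cases} \frac{\sqrt{5} \pi^{\frac{3}{2}} e^{- \frac{5 \omega^{2}}{36}}}{3} & \text{for}\: \omega > -1 \wedge \omega < 1 \\0 & \text{otherwise} \end{cases}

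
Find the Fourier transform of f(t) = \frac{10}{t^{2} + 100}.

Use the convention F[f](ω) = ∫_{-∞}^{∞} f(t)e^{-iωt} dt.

F(ω) = \pi e^{- 10 \left|{\omega}\right|}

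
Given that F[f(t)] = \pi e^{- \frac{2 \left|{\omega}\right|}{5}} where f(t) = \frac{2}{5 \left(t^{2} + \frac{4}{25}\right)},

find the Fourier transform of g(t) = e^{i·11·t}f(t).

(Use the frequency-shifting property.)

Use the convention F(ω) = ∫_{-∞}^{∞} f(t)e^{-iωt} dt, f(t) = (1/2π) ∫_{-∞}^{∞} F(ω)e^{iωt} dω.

F[g](ω) = \pi e^{- \frac{2 \left|{\omega - 11}\right|}{5}}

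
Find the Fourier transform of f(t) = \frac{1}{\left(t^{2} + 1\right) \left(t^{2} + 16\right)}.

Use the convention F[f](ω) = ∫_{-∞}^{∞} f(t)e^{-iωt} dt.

F(ω) = \frac{\pi e^{- \left|{\omega}\right|}}{15} - \frac{\pi e^{- 4 \left|{\omega}\right|}}{60}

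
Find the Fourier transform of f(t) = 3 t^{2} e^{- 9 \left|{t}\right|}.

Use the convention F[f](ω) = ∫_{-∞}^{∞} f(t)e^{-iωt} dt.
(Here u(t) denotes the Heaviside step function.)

F(ω) = \frac{324 \left(27 - \omega^{2}\right)}{\left(\omega^{2} + 81\right)^{3}}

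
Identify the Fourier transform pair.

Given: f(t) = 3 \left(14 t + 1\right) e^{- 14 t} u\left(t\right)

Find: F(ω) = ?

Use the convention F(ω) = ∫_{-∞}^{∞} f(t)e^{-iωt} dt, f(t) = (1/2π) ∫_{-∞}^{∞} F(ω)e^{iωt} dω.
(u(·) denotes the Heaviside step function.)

F(ω) = \frac{3 \left(- i \omega - 28\right)}{\omega^{2} - 28 i \omega - 196}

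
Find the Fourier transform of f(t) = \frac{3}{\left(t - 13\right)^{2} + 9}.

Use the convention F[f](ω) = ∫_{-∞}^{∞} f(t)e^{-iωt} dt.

F(ω) = \pi e^{- 13 i \omega - 3 \left|{\omega}\right|}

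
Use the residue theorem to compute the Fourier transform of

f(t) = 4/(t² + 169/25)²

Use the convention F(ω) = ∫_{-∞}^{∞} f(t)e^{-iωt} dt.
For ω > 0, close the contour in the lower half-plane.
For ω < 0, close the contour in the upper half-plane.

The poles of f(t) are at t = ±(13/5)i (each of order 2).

Let g(z) = f(z)e^{-iωz}; for large |z| the factor e^{-iωz} decays in the lower half-plane when ω > 0 and in the upper half-plane when ω < 0.

Case ω > 0 (lower half-plane, clockwise contour ⇒ F(ω) = -2πi·ΣRes):
  Res_{z = - \frac{13 i}{5}} g(z) = \frac{25 i \left(13 \omega + 5\right) e^{- \frac{13 \omega}{5}}}{2197} (pole of order 2)
  F(ω) = -2πi·ΣRes = \frac{50 \pi \left(13 \omega + 5\right) e^{- \frac{13 \omega}{5}}}{2197}

Case ω < 0 (upper half-plane, counterclockwise contour ⇒ F(ω) = +2πi·ΣRes):
  Res_{z = \frac{13 i}{5}} g(z) = \frac{25 i \left(13 \omega - 5\right) e^{\frac{13 \omega}{5}}}{2197} (pole of order 2)
  F(ω) = 2πi·ΣRes = \frac{50 \pi \left(5 - 13 \omega\right) e^{\frac{13 \omega}{5}}}{2197}

Both cases combine into a single formula in |ω|:

F(ω) = \frac{50 \pi \left(13 \left|{\omega}\right| + 5\right) e^{- \frac{13 \left|{\omega}\right|}{5}}}{2197}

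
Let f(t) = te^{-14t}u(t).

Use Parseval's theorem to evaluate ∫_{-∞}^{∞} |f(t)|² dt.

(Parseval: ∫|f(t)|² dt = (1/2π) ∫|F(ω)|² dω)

∫|f(t)|² dt = \frac{1}{10976}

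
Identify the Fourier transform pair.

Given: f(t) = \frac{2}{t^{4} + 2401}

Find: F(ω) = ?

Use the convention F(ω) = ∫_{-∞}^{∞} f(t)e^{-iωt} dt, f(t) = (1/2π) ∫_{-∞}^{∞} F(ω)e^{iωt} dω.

F(ω) = \frac{2 \pi e^{- \frac{7 \sqrt{2} \left|{\omega}\right|}{2}} \sin{\left(\frac{7 \sqrt{2} \left|{\omega}\right|}{2} + \frac{\pi}{4} \right)}}{343}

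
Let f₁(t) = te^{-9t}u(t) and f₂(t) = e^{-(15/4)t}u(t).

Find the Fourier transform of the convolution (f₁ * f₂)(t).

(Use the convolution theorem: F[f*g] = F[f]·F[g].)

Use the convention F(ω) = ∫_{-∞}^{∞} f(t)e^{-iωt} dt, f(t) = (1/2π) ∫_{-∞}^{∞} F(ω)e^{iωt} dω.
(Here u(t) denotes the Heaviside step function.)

F[f₁*f₂](ω) = \frac{4}{\left(i \omega + 9\right)^{2} \left(4 i \omega + 15\right)}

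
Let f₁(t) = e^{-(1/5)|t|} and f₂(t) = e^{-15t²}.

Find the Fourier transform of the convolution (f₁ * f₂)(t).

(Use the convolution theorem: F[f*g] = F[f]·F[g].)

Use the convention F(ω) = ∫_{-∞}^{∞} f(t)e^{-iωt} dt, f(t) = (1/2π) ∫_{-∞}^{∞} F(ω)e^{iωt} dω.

F[f₁*f₂](ω) = \frac{2 \sqrt{15} \sqrt{\pi} e^{- \frac{\omega^{2}}{60}}}{3 \left(25 \omega^{2} + 1\right)}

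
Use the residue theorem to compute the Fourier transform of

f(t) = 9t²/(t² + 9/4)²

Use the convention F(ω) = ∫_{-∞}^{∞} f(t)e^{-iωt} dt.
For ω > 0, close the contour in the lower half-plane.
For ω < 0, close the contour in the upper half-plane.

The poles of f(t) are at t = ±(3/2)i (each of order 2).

Let g(z) = f(z)e^{-iωz}; for large |z| the factor e^{-iωz} decays in the lower half-plane when ω > 0 and in the upper half-plane when ω < 0.

Case ω > 0 (lower half-plane, clockwise contour ⇒ F(ω) = -2πi·ΣRes):
  Res_{z = - \frac{3 i}{2}} g(z) = \frac{3 i \left(2 - 3 \omega\right) e^{- \frac{3 \omega}{2}}}{4} (pole of order 2)
  F(ω) = -2πi·ΣRes = \frac{3 \pi \left(2 - 3 \omega\right) e^{- \frac{3 \omega}{2}}}{2}

Case ω < 0 (upper half-plane, counterclockwise contour ⇒ F(ω) = +2πi·ΣRes):
  Res_{z = \frac{3 i}{2}} g(z) = \frac{3 i \left(- 3 \omega - 2\right) e^{\frac{3 \omega}{2}}}{4} (pole of order 2)
  F(ω) = 2πi·ΣRes = \frac{3 \pi \left(3 \omega + 2\right) e^{\frac{3 \omega}{2}}}{2}

Both cases combine into a single formula in |ω|:

F(ω) = \frac{3 \pi \left(2 - 3 \left|{\omega}\right|\right) e^{- \frac{3 \left|{\omega}\right|}{2}}}{2}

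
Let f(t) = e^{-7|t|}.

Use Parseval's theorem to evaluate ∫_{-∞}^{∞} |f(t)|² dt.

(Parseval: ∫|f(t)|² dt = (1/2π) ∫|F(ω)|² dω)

∫|f(t)|² dt = \frac{1}{7}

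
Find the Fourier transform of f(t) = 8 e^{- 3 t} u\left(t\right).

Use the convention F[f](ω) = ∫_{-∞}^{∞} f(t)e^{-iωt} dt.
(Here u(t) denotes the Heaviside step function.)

F(ω) = \frac{8}{i \omega + 3}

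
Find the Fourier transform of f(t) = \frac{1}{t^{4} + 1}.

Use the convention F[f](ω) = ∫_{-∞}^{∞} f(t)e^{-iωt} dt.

F(ω) = \pi e^{- \frac{\sqrt{2} \left|{\omega}\right|}{2}} \sin{\left(\frac{\sqrt{2} \left|{\omega}\right|}{2} + \frac{\pi}{4} \right)}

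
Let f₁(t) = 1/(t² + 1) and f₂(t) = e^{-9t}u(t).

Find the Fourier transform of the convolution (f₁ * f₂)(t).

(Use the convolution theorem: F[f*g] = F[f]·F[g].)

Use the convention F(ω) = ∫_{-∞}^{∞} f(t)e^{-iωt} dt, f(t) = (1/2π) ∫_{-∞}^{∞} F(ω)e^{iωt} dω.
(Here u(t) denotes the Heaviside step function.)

F[f₁*f₂](ω) = \frac{\pi e^{- \left|{\omega}\right|}}{i \omega + 9}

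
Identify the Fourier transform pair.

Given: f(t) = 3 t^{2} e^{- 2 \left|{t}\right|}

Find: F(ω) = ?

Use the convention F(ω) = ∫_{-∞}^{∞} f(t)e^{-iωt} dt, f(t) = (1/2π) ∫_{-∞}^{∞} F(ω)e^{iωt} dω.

F(ω) = \frac{24 \left(4 - 3 \omega^{2}\right)}{\left(\omega^{2} + 4\right)^{3}}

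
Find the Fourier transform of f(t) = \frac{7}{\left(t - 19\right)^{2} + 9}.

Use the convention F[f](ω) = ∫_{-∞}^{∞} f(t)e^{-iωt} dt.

F(ω) = \frac{7 \pi e^{- 19 i \omega - 3 \left|{\omega}\right|}}{3}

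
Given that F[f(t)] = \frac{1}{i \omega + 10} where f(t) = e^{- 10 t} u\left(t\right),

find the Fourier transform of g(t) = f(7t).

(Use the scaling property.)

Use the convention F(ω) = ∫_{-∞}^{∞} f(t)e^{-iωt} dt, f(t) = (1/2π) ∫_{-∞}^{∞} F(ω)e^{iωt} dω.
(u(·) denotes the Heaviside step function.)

F[g](ω) = \frac{1}{i \omega + 70}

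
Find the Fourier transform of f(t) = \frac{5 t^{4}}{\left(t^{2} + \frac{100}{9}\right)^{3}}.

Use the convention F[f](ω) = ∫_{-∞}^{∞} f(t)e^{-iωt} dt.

F(ω) = \frac{\pi \left(100 \omega^{2} - 150 \left|{\omega}\right| + 27\right) e^{- \frac{10 \left|{\omega}\right|}{3}}}{48}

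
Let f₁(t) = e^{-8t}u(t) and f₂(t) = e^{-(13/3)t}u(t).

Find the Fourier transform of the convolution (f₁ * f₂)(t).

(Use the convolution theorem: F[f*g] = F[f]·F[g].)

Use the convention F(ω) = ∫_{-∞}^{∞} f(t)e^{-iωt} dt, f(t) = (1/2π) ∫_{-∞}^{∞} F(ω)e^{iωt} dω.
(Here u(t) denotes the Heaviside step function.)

F[f₁*f₂](ω) = \frac{3}{\left(i \omega + 8\right) \left(3 i \omega + 13\right)}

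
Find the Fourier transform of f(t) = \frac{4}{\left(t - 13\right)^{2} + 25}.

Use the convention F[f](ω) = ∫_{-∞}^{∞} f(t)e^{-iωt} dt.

F(ω) = \frac{4 \pi e^{- 13 i \omega - 5 \left|{\omega}\right|}}{5}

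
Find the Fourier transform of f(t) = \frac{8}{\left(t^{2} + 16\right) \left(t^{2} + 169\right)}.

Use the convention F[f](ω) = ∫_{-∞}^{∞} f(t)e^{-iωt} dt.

F(ω) = \frac{2 \pi \left(13 e^{9 \left|{\omega}\right|} - 4\right) e^{- 13 \left|{\omega}\right|}}{1989}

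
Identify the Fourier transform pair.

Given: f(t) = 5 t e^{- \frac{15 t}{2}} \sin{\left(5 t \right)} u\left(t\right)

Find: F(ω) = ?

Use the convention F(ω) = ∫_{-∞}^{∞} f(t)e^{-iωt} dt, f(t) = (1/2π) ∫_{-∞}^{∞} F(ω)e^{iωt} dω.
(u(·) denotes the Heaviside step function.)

F(ω) = \frac{400 \left(2 i \omega + 15\right)}{\left(\left(2 i \omega + 15\right)^{2} + 100\right)^{2}}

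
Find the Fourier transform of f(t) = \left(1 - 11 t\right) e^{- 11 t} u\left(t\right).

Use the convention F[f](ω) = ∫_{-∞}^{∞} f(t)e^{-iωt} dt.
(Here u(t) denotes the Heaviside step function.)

F(ω) = \frac{i \omega}{- \omega^{2} + 22 i \omega + 121}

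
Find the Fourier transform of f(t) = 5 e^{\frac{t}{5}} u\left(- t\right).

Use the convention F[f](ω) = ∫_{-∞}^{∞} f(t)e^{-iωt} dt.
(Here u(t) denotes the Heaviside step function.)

F(ω) = \frac{25 i}{5 \omega + i}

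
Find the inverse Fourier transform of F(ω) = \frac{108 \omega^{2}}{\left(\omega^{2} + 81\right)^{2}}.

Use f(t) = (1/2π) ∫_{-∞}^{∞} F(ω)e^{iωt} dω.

f(t) = 3 \left(1 - 9 \left|{t}\right|\right) e^{- 9 \left|{t}\right|}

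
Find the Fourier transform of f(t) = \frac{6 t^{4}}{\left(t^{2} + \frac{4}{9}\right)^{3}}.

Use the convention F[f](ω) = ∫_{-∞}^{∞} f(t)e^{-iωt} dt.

F(ω) = \frac{\pi \left(4 \omega^{2} - 30 \left|{\omega}\right| + 27\right) e^{- \frac{2 \left|{\omega}\right|}{3}}}{8}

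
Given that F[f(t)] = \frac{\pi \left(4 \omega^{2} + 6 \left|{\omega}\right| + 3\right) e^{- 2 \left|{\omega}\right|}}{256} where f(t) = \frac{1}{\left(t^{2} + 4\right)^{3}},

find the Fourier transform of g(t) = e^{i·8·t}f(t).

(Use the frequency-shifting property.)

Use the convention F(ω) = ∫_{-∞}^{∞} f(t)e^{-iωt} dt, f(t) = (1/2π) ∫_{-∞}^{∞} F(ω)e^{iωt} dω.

F[g](ω) = \frac{\pi \left(4 \left(\omega - 8\right)^{2} + 6 \left|{\omega - 8}\right| + 3\right) e^{- 2 \left|{\omega - 8}\right|}}{256}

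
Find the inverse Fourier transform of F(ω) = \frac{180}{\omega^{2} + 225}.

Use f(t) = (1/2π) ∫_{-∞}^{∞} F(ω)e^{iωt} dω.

f(t) = 6 e^{- 15 \left|{t}\right|}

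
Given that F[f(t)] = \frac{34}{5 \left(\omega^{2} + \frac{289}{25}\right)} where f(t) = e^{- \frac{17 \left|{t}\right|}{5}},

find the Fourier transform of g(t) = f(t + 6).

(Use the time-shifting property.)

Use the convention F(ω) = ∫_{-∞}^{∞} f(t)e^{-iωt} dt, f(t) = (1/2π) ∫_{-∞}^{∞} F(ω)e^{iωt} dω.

F[g](ω) = \frac{170 e^{6 i \omega}}{25 \omega^{2} + 289}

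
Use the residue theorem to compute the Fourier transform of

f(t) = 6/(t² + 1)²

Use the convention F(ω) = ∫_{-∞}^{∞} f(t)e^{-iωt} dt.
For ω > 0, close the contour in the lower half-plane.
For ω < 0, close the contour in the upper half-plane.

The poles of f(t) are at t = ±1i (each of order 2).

Let g(z) = f(z)e^{-iωz}; for large |z| the factor e^{-iωz} decays in the lower half-plane when ω > 0 and in the upper half-plane when ω < 0.

Case ω > 0 (lower half-plane, clockwise contour ⇒ F(ω) = -2πi·ΣRes):
  Res_{z = - i} g(z) = \frac{3 i \left(\omega + 1\right) e^{- \omega}}{2} (pole of order 2)
  F(ω) = -2πi·ΣRes = 3 \pi \left(\omega + 1\right) e^{- \omega}

Case ω < 0 (upper half-plane, counterclockwise contour ⇒ F(ω) = +2πi·ΣRes):
  Res_{z = i} g(z) = \frac{3 i \left(\omega - 1\right) e^{\omega}}{2} (pole of order 2)
  F(ω) = 2πi·ΣRes = 3 \pi \left(1 - \omega\right) e^{\omega}

Both cases combine into a single formula in |ω|:

F(ω) = 3 \pi \left(\left|{\omega}\right| + 1\right) e^{- \left|{\omega}\right|}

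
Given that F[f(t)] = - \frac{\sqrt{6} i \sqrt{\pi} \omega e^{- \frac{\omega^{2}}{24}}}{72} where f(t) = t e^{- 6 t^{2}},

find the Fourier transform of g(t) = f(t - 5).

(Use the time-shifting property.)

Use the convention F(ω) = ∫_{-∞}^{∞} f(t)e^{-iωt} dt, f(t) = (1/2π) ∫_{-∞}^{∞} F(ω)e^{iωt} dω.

F[g](ω) = - \frac{\sqrt{6} i \sqrt{\pi} \omega e^{- \frac{\omega \left(\omega + 120 i\right)}{24}}}{72}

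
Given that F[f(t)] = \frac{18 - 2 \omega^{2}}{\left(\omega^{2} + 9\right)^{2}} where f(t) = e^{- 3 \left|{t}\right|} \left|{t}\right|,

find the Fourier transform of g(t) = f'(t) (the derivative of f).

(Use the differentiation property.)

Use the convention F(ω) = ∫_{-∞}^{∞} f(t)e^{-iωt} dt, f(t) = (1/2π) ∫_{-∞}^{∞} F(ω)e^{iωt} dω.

F[g](ω) = - \frac{2 i \omega \left(\omega^{2} - 9\right)}{\left(\omega^{2} + 9\right)^{2}}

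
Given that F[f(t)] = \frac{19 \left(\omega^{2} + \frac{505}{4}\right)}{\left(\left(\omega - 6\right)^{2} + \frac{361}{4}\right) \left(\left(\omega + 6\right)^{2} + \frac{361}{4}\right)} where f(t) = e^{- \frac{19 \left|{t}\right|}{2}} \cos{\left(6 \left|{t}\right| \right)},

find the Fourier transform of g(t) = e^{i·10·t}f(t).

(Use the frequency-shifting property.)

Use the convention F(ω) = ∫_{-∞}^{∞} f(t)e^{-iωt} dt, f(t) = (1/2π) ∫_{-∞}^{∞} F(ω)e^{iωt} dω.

F[g](ω) = \frac{76 \left(4 \left(\omega - 10\right)^{2} + 505\right)}{\left(4 \left(\omega - 16\right)^{2} + 361\right) \left(4 \left(\omega - 4\right)^{2} + 361\right)}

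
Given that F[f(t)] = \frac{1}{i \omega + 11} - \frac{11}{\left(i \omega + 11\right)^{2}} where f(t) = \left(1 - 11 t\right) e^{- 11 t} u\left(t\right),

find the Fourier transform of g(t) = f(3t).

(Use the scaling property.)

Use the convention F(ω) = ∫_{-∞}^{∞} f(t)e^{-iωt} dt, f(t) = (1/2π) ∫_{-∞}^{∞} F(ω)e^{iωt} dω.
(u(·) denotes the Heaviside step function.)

F[g](ω) = \frac{i \omega}{- \omega^{2} + 66 i \omega + 1089}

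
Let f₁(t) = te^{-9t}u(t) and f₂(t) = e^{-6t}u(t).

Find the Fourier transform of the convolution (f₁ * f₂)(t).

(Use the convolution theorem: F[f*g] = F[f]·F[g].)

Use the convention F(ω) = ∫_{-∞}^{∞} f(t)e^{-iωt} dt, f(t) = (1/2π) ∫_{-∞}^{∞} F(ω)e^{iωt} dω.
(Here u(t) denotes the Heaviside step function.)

F[f₁*f₂](ω) = \frac{1}{\left(i \omega + 6\right) \left(i \omega + 9\right)^{2}}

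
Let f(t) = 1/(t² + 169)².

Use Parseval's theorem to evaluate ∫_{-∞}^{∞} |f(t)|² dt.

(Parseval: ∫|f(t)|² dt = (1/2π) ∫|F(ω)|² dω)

∫|f(t)|² dt = \frac{5 \pi}{1003976272}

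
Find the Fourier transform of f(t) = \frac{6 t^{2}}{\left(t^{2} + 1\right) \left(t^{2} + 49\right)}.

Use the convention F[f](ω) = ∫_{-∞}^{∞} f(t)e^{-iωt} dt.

F(ω) = \frac{\pi \left(7 - e^{6 \left|{\omega}\right|}\right) e^{- 7 \left|{\omega}\right|}}{8}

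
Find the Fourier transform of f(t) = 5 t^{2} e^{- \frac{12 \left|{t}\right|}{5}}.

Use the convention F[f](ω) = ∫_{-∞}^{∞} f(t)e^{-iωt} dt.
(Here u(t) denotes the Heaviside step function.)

F(ω) = \frac{90000 \left(48 - 25 \omega^{2}\right)}{\left(25 \omega^{2} + 144\right)^{3}}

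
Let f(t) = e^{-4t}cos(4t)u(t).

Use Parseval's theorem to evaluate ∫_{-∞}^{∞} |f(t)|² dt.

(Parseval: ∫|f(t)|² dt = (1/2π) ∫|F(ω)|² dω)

∫|f(t)|² dt = \frac{3}{32}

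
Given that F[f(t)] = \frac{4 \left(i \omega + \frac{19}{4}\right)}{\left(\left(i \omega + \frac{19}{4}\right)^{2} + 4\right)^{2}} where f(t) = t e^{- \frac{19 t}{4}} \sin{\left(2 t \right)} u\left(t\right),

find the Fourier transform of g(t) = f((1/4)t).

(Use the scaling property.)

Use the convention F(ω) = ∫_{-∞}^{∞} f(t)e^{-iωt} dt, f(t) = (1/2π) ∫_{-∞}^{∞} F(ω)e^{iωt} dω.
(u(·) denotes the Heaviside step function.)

F[g](ω) = \frac{1024 \left(16 i \omega + 19\right)}{\left(\left(16 i \omega + 19\right)^{2} + 64\right)^{2}}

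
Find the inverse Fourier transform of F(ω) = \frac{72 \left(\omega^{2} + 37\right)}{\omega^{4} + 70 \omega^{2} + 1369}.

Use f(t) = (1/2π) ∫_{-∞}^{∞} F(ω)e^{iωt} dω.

f(t) = 6 e^{- 6 \left|{t}\right|} \cos{\left(\left|{t}\right| \right)}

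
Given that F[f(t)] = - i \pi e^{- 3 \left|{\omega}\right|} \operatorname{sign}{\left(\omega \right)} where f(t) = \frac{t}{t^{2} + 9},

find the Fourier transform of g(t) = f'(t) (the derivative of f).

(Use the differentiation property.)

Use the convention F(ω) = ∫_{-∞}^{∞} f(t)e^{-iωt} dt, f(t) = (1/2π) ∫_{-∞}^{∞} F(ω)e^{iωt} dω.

F[g](ω) = \pi \omega e^{- 3 \left|{\omega}\right|} \operatorname{sign}{\left(\omega \right)}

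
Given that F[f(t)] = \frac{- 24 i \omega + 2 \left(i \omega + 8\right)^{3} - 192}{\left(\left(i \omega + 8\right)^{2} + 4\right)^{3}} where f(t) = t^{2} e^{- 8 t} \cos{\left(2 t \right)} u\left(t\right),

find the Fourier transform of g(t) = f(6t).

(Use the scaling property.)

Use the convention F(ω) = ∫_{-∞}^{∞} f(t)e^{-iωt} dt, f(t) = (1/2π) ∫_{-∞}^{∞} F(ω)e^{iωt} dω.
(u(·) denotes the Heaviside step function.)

F[g](ω) = \frac{72 \left(- 432 i \omega + \left(i \omega + 48\right)^{3} - 20736\right)}{\left(\left(i \omega + 48\right)^{2} + 144\right)^{3}}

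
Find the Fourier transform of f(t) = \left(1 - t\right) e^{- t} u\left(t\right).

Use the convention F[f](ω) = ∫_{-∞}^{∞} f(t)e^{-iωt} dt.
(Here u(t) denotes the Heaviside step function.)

F(ω) = \frac{i \omega}{- \omega^{2} + 2 i \omega + 1}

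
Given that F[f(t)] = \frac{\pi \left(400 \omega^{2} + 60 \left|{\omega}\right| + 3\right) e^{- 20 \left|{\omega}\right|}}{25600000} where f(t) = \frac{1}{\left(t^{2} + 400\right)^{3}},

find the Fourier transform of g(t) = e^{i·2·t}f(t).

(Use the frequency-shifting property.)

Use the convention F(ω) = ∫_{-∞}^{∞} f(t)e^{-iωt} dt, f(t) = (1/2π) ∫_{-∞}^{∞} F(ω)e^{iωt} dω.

F[g](ω) = \frac{\pi \left(400 \left(\omega - 2\right)^{2} + 60 \left|{\omega - 2}\right| + 3\right) e^{- 20 \left|{\omega - 2}\right|}}{25600000}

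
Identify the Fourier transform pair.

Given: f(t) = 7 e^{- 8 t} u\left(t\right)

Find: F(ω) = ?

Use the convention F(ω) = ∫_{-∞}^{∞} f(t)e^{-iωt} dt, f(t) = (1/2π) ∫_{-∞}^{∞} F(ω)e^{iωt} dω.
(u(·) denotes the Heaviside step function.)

F(ω) = \frac{7}{i \omega + 8}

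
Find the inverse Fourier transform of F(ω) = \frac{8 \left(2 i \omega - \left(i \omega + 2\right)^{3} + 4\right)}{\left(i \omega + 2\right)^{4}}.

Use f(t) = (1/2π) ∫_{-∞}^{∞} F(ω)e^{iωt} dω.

f(t) = 8 \left(t^{2} - 1\right) e^{- 2 t} u\left(t\right)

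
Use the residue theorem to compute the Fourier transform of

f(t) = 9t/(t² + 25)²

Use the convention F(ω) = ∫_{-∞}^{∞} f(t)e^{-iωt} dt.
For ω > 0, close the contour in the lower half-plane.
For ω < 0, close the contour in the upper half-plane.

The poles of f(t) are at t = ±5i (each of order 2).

Let g(z) = f(z)e^{-iωz}; for large |z| the factor e^{-iωz} decays in the lower half-plane when ω > 0 and in the upper half-plane when ω < 0.

Case ω > 0 (lower half-plane, clockwise contour ⇒ F(ω) = -2πi·ΣRes):
  Res_{z = - 5 i} g(z) = \frac{9 \omega e^{- 5 \omega}}{20} (pole of order 2)
  F(ω) = -2πi·ΣRes = - \frac{9 i \pi \omega e^{- 5 \omega}}{10}

Case ω < 0 (upper half-plane, counterclockwise contour ⇒ F(ω) = +2πi·ΣRes):
  Res_{z = 5 i} g(z) = - \frac{9 \omega e^{5 \omega}}{20} (pole of order 2)
  F(ω) = 2πi·ΣRes = - \frac{9 i \pi \omega e^{5 \omega}}{10}

Both cases combine into a single formula in |ω|:

F(ω) = - \frac{9 i \pi \omega e^{- 5 \left|{\omega}\right|}}{10}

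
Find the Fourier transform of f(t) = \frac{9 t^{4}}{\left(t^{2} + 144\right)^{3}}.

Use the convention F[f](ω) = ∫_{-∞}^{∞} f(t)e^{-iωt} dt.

F(ω) = \frac{9 \pi \left(48 \omega^{2} - 20 \left|{\omega}\right| + 1\right) e^{- 12 \left|{\omega}\right|}}{32}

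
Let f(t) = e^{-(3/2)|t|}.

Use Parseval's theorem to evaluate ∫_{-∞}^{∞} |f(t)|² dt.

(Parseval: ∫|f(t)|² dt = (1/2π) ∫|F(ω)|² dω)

∫|f(t)|² dt = \frac{2}{3}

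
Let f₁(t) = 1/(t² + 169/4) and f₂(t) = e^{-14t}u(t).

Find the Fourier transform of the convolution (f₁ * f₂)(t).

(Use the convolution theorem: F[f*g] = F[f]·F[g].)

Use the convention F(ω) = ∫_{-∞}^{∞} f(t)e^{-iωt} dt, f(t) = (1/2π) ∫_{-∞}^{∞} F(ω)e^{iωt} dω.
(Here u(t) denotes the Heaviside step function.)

F[f₁*f₂](ω) = \frac{2 \pi e^{- \frac{13 \left|{\omega}\right|}{2}}}{13 \left(i \omega + 14\right)}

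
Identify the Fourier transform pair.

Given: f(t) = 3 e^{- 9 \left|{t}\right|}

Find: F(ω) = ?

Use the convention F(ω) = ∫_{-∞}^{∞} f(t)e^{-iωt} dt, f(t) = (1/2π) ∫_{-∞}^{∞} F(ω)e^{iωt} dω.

F(ω) = \frac{54}{\omega^{2} + 81}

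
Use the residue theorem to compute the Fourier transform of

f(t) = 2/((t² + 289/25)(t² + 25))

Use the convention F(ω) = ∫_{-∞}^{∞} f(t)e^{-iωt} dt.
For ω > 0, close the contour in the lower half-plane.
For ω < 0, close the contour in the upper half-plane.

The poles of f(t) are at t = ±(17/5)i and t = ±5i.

Let g(z) = f(z)e^{-iωz}; for large |z| the factor e^{-iωz} decays in the lower half-plane when ω > 0 and in the upper half-plane when ω < 0.

Case ω > 0 (lower half-plane, clockwise contour ⇒ F(ω) = -2πi·ΣRes):
  Res_{z = - \frac{17 i}{5}} g(z) = \frac{125 i e^{- \frac{17 \omega}{5}}}{5712}
  Res_{z = - 5 i} g(z) = - \frac{5 i e^{- 5 \omega}}{336}
  F(ω) = -2πi·ΣRes = - \frac{5 \pi e^{- 5 \omega}}{168} + \frac{125 \pi e^{- \frac{17 \omega}{5}}}{2856}

Case ω < 0 (upper half-plane, counterclockwise contour ⇒ F(ω) = +2πi·ΣRes):
  Res_{z = \frac{17 i}{5}} g(z) = - \frac{125 i e^{\frac{17 \omega}{5}}}{5712}
  Res_{z = 5 i} g(z) = \frac{5 i e^{5 \omega}}{336}
  F(ω) = 2πi·ΣRes = \frac{5 \pi \left(25 e^{\frac{17 \omega}{5}} - 17 e^{5 \omega}\right)}{2856}

Both cases combine into a single formula in |ω|:

F(ω) = - \frac{5 \pi e^{- 5 \left|{\omega}\right|}}{168} + \frac{125 \pi e^{- \frac{17 \left|{\omega}\right|}{5}}}{2856}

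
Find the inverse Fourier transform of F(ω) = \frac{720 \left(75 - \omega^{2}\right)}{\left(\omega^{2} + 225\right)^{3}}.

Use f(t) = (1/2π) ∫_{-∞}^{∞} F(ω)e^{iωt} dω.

f(t) = 4 t^{2} e^{- 15 \left|{t}\right|}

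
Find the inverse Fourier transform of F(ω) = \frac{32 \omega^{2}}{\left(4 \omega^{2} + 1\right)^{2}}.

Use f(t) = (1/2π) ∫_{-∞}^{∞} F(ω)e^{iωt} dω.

f(t) = \left(1 - \frac{\left|{t}\right|}{2}\right) e^{- \frac{\left|{t}\right|}{2}}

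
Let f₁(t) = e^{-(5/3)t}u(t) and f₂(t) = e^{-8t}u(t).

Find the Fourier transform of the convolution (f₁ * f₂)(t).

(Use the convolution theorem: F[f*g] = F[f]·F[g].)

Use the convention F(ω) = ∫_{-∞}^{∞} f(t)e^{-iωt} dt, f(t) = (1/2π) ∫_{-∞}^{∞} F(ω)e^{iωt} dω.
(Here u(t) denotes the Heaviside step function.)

F[f₁*f₂](ω) = \frac{3}{\left(i \omega + 8\right) \left(3 i \omega + 5\right)}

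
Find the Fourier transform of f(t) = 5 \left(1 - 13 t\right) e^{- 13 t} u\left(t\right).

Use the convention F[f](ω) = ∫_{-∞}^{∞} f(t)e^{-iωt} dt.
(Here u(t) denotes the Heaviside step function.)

F(ω) = \frac{5 i \omega}{- \omega^{2} + 26 i \omega + 169}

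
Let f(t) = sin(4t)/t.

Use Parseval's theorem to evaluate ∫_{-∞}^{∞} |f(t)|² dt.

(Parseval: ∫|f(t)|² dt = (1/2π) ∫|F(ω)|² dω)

∫|f(t)|² dt = 4 \pi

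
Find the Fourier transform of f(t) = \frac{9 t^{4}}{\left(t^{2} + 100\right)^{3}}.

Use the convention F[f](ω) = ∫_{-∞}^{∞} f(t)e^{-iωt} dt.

F(ω) = \frac{9 \pi \left(100 \omega^{2} - 50 \left|{\omega}\right| + 3\right) e^{- 10 \left|{\omega}\right|}}{80}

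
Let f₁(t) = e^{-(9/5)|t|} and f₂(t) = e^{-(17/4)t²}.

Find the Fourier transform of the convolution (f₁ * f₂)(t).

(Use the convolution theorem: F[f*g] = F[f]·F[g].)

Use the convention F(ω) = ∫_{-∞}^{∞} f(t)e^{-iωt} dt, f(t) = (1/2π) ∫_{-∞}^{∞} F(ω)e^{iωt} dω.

F[f₁*f₂](ω) = \frac{180 \sqrt{17} \sqrt{\pi} e^{- \frac{\omega^{2}}{17}}}{17 \left(25 \omega^{2} + 81\right)}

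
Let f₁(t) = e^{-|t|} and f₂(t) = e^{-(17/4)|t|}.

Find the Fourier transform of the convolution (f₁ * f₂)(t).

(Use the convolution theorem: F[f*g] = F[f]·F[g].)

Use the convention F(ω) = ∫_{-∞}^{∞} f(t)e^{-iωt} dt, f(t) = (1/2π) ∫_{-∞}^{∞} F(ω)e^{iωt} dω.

F[f₁*f₂](ω) = \frac{272}{\left(\omega^{2} + 1\right) \left(16 \omega^{2} + 289\right)}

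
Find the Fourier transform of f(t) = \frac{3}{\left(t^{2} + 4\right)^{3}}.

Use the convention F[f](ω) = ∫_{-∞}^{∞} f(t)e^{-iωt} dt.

F(ω) = \frac{3 \pi \left(4 \omega^{2} + 6 \left|{\omega}\right| + 3\right) e^{- 2 \left|{\omega}\right|}}{256}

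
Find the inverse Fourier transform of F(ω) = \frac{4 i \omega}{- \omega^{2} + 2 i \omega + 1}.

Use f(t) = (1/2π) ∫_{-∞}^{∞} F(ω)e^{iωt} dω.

f(t) = 4 \left(1 - t\right) e^{- t} u\left(t\right)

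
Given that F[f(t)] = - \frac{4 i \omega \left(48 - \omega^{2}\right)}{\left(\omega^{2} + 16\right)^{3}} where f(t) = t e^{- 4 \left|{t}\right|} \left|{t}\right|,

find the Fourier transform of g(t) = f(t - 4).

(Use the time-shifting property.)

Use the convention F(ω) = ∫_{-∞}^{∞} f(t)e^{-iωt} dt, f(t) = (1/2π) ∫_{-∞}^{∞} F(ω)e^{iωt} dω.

F[g](ω) = \frac{4 i \omega \left(\omega^{2} - 48\right) e^{- 4 i \omega}}{\left(\omega^{2} + 16\right)^{3}}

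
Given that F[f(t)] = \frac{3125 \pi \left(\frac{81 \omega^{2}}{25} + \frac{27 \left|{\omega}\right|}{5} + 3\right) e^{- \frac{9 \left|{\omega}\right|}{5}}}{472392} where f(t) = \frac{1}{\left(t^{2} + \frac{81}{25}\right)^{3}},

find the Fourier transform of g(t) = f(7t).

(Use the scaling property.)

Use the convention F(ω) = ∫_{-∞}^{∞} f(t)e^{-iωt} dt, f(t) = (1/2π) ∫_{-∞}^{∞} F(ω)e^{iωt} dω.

F[g](ω) = \frac{125 \pi \left(27 \omega^{2} + 315 \left|{\omega}\right| + 1225\right) e^{- \frac{9 \left|{\omega}\right|}{35}}}{54010152}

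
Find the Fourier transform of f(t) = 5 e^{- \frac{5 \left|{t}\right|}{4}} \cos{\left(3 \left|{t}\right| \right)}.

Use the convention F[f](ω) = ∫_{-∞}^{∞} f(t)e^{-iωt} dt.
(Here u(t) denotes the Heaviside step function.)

F(ω) = \frac{200 \left(16 \omega^{2} + 169\right)}{256 \omega^{4} - 3808 \omega^{2} + 28561}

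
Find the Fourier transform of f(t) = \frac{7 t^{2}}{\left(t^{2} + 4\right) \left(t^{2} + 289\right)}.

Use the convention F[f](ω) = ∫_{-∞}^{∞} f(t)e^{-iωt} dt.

F(ω) = \frac{7 \pi \left(17 - 2 e^{15 \left|{\omega}\right|}\right) e^{- 17 \left|{\omega}\right|}}{285}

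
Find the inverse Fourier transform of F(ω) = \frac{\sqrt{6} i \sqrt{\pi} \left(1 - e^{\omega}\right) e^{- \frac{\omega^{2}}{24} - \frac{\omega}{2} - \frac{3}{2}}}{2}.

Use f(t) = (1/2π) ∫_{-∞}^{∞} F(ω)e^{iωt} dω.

f(t) = 6 e^{- 6 t^{2}} \sin{\left(6 t \right)}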